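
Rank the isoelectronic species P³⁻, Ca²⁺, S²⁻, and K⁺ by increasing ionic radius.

All of these have 18 electrons, so size is governed by nuclear charge alone: the more protons, the stronger the pull on the same electron cloud, and the smaller the ion.
Nuclear charges: Ca²⁺ (Z=20), K⁺ (Z=19), S²⁻ (Z=16), P³⁻ (Z=15).
Smallest to largest: Ca²⁺ < K⁺ < S²⁻ < P³⁻.

Ca²⁺ < K⁺ < S²⁻ < P³⁻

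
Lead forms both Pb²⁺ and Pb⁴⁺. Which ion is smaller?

Pb⁴⁺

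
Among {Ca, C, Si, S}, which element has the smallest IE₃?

The third ionization energy removes an electron from the +2 ion. For each element: Ca²⁺ is the bare [Ar] core; C²⁺ still has 2 valence electrons; Si²⁺ still has 2 valence electrons; S²⁺ still has 4 valence electrons.
Core electrons are held far more tightly than valence electrons, so Ca tops the IE_3 order.
Valence configurations: C²⁺ [He]2s², Si²⁺ [Ne]3s², S²⁺ [Ne]3s²3p².
Tabulated IE_3 (kJ/mol): Ca 4912, C 4620, Si 3232, S 3357.
Hence IE_3: Si < S < C < Ca.

Si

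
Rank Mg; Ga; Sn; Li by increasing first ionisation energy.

Li is in period 2, group 1; Mg is in period 3, group 2; Ga is in period 4, group 13; Sn is in period 5, group 14.
Removing the outermost electron gets harder across a period and easier down a group.
A diagonal step moves right (one effect) and down (the opposite effect) at once.
Ga > Li: the two effects oppose for this pair; the across-period effect wins (579 vs 520 kJ/mol).
Sn > Ga: the two effects oppose for this pair; the across-period effect wins (709 vs 579 kJ/mol).
Mg > Sn: the two effects oppose for this pair; the down-group effect wins (738 vs 709 kJ/mol).
Approximate values (kJ/mol): Li 520, Mg 738, Ga 579, Sn 709.
So from lowest to highest: Li < Ga < Sn < Mg.

Li < Ga < Sn < Mg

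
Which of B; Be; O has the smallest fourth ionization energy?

O

Consider each +3 ion: B³⁺ is the bare [He] core; Be³⁺ is already 1 electron into the core; O³⁺ still has 3 valence electrons.
Core electrons are held far more tightly than valence electrons, so Be and B top the IE_4 order.
Approximate IE_4 values (kJ/mol): B 25026, Be 21007, O 7469.
Putting it together, IE_4: O < Be < B.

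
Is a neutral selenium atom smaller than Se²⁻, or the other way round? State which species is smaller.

Se

Forming Se²⁻ adds 2 electrons to Se. More electron–electron repulsion in the same shell, with unchanged nuclear charge, lets the cloud expand.
An anion is larger than its parent atom: Se²⁻ > Se.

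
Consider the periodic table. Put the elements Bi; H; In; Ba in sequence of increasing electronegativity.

H is in period 1, group 1; In is in period 5, group 13; Ba is in period 6, group 2; Bi is in period 6, group 15.
Electronegativity increases across a period and decreases down a group, tracking effective nuclear charge and atomic size.
Neither a single period nor a single group — weigh both effects.
In > Ba: relative to Ba, both the across-period and down-group shifts push In's electronegativity up.
Bi > In: period and group pull opposite ways; the across-period shift dominates (2.02 vs 1.78).
H > Bi: period and group pull opposite ways; the down-group shift dominates (2.20 vs 2.02).
Tabulated electronegativity (Pauling): H 2.20, In 1.78, Ba 0.89, Bi 2.02.
So from lowest to highest: Ba < In < Bi < H.

Ba < In < Bi < H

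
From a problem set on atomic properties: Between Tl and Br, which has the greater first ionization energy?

IE₁ increases left→right with effective nuclear charge and decreases top→bottom as the valence shell moves farther out.
Neither a single period nor a single group — weigh both effects.
Br > Tl: relative to Tl, both the across-period and down-group shifts push Br's first ionization energy up.
For reference (kJ/mol): Br 1140, Tl 589.
So Br has the greater first ionization energy (Br > Tl).

Br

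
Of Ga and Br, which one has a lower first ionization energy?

Ga

IE₁ increases left→right with effective nuclear charge and decreases top→bottom as the valence shell moves farther out.
All lie in period 4, so first ionization energy increases left to right.
So Ga has the lower first ionization energy (Ga < Br).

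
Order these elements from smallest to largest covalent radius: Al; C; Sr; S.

Across a period the added protons contract the valence shell; down a group each new principal shell makes the atom larger.
These span different periods and groups, so the two trends combine.
S > C: the two effects oppose for this pair; the down-group effect wins (103 vs 75 pm).
Al > S: Al lies to the left of S in period 3, so the across-period effect alone puts Al larger.
Sr > Al: both effects reinforce here, so Sr is clearly the larger of the two.
For reference (pm): C 75, Al 126, S 103, Sr 185.
So from smallest to largest: C < S < Al < Sr.

C, S, Al, Sr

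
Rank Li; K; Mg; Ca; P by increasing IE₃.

P < K < Ca < Mg < Li

IE_3 is the cost of taking one more electron from the +2 cation: Li²⁺ is already 1 electron into the core; K²⁺ is already 1 electron into the core; Mg²⁺ is the bare [Ne] core; Ca²⁺ is the bare [Ar] core; P²⁺ still has 3 valence electrons.
Core electrons are held far more tightly than valence electrons, so K, Ca, Mg and Li top the IE_3 order.
Tabulated IE_3 (kJ/mol): Li 11815, K 4420, Mg 7733, Ca 4912, P 2914.
So the third ionization energies run P < K < Ca < Mg < Li.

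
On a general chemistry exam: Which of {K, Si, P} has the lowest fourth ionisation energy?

Si

IE_4 is the cost of taking one more electron from the +3 cation: K³⁺ is already 2 electrons into the core; Si³⁺ still has 1 valence electron; P³⁺ still has 2 valence electrons.
Core electrons are held far more tightly than valence electrons, so K tops the IE_4 order.
Valence configurations: Si³⁺ [Ne]3s¹, P³⁺ [Ne]3s².
Tabulated IE_4 (kJ/mol): K 5877, Si 4356, P 4964.
Putting it together, IE_4: Si < P < K.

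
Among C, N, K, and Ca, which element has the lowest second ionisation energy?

Ca

The second ionization energy removes an electron from the +1 ion. For each element: C⁺ still has 3 valence electrons; N⁺ still has 4 valence electrons; K⁺ is the bare [Ar] core; Ca⁺ still has 1 valence electron.
Breaking into a closed-shell core is much more expensive than removing a leftover valence electron — K has the largest IE_2 here.
Valence configurations: C⁺ [He]2s²2p¹, N⁺ [He]2s²2p², Ca⁺ [Ar]4s¹.
Approximate IE_2 values (kJ/mol): C 2353, N 2856, K 3052, Ca 1145.
So the second ionization energies run Ca < C < N < K.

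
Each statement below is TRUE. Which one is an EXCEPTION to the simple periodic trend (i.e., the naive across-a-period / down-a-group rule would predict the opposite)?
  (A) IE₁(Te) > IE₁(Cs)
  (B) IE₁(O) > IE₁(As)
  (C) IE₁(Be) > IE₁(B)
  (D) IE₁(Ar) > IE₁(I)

(C)

The general trend: first ionisation energy increases across a period and decreases down a group.
(A) Te (period 5, group 16) vs Cs (period 6, group 1): the stated order agrees with the simple trend.
(B) O (period 2, group 16) vs As (period 4, group 15): the stated order agrees with the simple trend.
(C) Be (period 2, group 2) vs B (period 2, group 13): the stated order contradicts the simple trend.
(D) Ar (period 3, group 18) vs I (period 5, group 17): the stated order agrees with the simple trend.
The exception is (C): removing B's lone 2p electron is easier than breaking Be's filled 2s².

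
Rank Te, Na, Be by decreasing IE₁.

Be > Te > Na

First ionization energy rises across a period (greater Z_eff holds electrons more tightly) and falls down a group (valence electrons are farther from the nucleus).
These span different periods and groups, so the two trends combine.
Te > Na: the two effects oppose for this pair; the across-period effect wins (869 vs 496 kJ/mol).
Be > Te: the two effects oppose for this pair; the down-group effect wins (900 vs 869 kJ/mol).
Approximate values (kJ/mol): Be 900, Na 496, Te 869.
So from highest to lowest: Be > Te > Na.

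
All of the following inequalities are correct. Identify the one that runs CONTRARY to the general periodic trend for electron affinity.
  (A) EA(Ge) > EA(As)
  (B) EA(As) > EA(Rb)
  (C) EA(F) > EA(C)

The general trend: electron affinity increases across a period and decreases down a group.
(A) Ge (period 4, group 14) vs As (period 4, group 15): the stated order contradicts the simple trend.
(B) As (period 4, group 15) vs Rb (period 5, group 1): the stated order agrees with the simple trend.
(C) F (period 2, group 17) vs C (period 2, group 14): the stated order agrees with the simple trend.
The exception is (A): adding an electron to As's half-filled 4p³ is unfavourable, so Ge (4p²) has the more exothermic EA.

(A)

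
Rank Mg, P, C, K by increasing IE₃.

The third ionization energy removes an electron from the +2 ion. For each element: Mg²⁺ is the bare [Ne] core; P²⁺ still has 3 valence electrons; C²⁺ still has 2 valence electrons; K²⁺ is already 1 electron into the core.
Usually core removal costs more than valence removal, but here the competition is close: a tightly held n=2 valence electron can cost more to remove than an n=3 core electron, so the actual values have to decide it.
Valence configurations: P²⁺ [Ne]3s²3p¹, C²⁺ [He]2s².
Tabulated IE_3 (kJ/mol): Mg 7733, P 2914, C 4620, K 4420.
Putting it together, IE_3: P < K < C < Mg.

P < K < C < Mg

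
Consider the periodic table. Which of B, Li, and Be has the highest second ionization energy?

IE_2 is the cost of taking one more electron from the +1 cation: B⁺ still has 2 valence electrons; Li⁺ is the bare [He] core; Be⁺ still has 1 valence electron.
Pulling an electron out of a noble-gas core costs far more than removing a remaining valence electron, so Li sits at the high end of IE_2.
Valence configurations: B⁺ [He]2s², Be⁺ [He]2s¹.
The numbers (kJ/mol): B 2427, Li 7298, Be 1757.
Hence IE_2: Be < B < Li.

Li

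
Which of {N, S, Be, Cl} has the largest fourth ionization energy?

Consider each +3 ion: N³⁺ still has 2 valence electrons; S³⁺ still has 3 valence electrons; Be³⁺ is already 1 electron into the core; Cl³⁺ still has 4 valence electrons.
Core electrons are held far more tightly than valence electrons, so Be tops the IE_4 order.
Valence configurations: N³⁺ [He]2s², S³⁺ [Ne]3s²3p¹, Cl³⁺ [Ne]3s²3p².
The numbers (kJ/mol): N 7475, S 4556, Be 21007, Cl 5159.
Hence IE_4: S < Cl < N < Be.

Be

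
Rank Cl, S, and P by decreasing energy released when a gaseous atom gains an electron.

P is in period 3, group 15; S is in period 3, group 16; Cl is in period 3, group 17.
Electron affinity generally becomes more exothermic across a period toward the halogens and less exothermic down a group.
All lie in period 3, so electron affinity increases left to right.
So from highest to lowest: Cl > S > P.

Cl, S, P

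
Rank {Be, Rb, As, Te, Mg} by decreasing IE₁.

As, Be, Te, Mg, Rb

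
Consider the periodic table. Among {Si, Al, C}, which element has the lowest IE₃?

Al

After 2 electrons have been removed, what remains? Si²⁺ still has 2 valence electrons; Al²⁺ still has 1 valence electron; C²⁺ still has 2 valence electrons.
All are still removing valence electrons, so compare the +2 ions as you would atoms: IE_3 generally rises across a period (higher Z_eff) and falls down a group (larger shell), subject to the usual subshell exceptions.
Valence configurations: Si²⁺ [Ne]3s², Al²⁺ [Ne]3s¹, C²⁺ [He]2s².
The numbers (kJ/mol): Si 3232, Al 2745, C 4620.
Hence IE_3: Al < Si < C.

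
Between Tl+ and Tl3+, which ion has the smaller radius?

Both ions have Z = 81 protons, but Tl3+ has lost more electrons, so its remaining electrons feel a larger effective nuclear charge per electron and are pulled in more tightly.
Higher positive charge → smaller ion, so Tl+ > Tl3+.

Tl3+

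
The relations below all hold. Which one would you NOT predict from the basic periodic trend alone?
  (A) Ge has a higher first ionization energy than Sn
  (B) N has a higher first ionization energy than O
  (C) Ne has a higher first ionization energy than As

(B)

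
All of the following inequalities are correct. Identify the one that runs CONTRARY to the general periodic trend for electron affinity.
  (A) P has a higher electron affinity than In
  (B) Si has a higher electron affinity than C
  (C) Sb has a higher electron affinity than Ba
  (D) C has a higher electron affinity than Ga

The general trend: electron affinity increases across a period and decreases down a group.
(A) P (period 3, group 15) vs In (period 5, group 13): the stated order agrees with the simple trend.
(B) Si (period 3, group 14) vs C (period 2, group 14): the stated order contradicts the simple trend.
(C) Sb (period 5, group 15) vs Ba (period 6, group 2): the stated order agrees with the simple trend.
(D) C (period 2, group 14) vs Ga (period 4, group 13): the stated order agrees with the simple trend.
The exception is (B): Si's larger, more diffuse 3p orbitals accept an added electron slightly more readily than C's compact 2p.

(B)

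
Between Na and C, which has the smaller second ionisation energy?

The second ionization energy removes an electron from the +1 ion. For each element: Na⁺ is the bare [Ne] core; C⁺ still has 3 valence electrons.
Breaking into a closed-shell core is much more expensive than removing a leftover valence electron — Na has the largest IE_2 here.
The numbers (kJ/mol): Na 4562, C 2353.
Hence IE_2: C < Na.

C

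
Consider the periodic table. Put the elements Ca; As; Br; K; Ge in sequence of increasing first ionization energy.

K, Ca, Ge, As, Br

K is in period 4, group 1; Ca is in period 4, group 2; Ge is in period 4, group 14; As is in period 4, group 15; Br is in period 4, group 17.
Across a period the outer electron is held more tightly (higher IE₁); down a group it sits in a higher shell, more shielded, and comes off more easily.
All lie in period 4, so first ionization energy increases left to right.
So from lowest to highest: K < Ca < Ge < As < Br.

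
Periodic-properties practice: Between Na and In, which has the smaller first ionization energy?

Na is in period 3, group 1; In is in period 5, group 13.
Removing the outermost electron gets harder across a period and easier down a group.
Neither a single period nor a single group — weigh both effects.
In > Na: the two effects oppose for this pair; the across-period effect wins (558 vs 496 kJ/mol).
Tabulated first ionization energy (kJ/mol): Na 496, In 558.
So Na has the smaller first ionization energy (Na < In).

Na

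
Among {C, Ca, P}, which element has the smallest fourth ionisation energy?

After 3 electrons have been removed, what remains? C³⁺ still has 1 valence electron; Ca³⁺ is already 1 electron into the core; P³⁺ still has 2 valence electrons.
Core electrons are held far more tightly than valence electrons, so Ca tops the IE_4 order.
Valence configurations: C³⁺ [He]2s¹, P³⁺ [Ne]3s².
The numbers (kJ/mol): C 6223, Ca 6491, P 4964.
Putting it together, IE_4: P < C < Ca.

P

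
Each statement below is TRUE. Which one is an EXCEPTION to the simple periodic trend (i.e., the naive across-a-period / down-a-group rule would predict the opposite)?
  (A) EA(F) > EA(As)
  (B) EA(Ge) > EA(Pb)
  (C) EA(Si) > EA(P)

(C)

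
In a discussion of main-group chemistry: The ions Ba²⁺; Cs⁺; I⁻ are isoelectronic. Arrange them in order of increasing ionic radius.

Ba²⁺ < Cs⁺ < I⁻

All of these have 54 electrons, so size is governed by nuclear charge alone: the more protons, the stronger the pull on the same electron cloud, and the smaller the ion.
Nuclear charges: Ba²⁺ (Z=56), Cs⁺ (Z=55), I⁻ (Z=53).
Smallest to largest: Ba²⁺ < Cs⁺ < I⁻.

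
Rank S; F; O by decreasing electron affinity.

F > S > O

EA tends to increase across a period and decrease down a group, though the pattern is less regular than for IE or radius.
Here both period and group differ, so the two effects have to be weighed against each other.
S > O: this pair runs against the simple trend — see the exception note.
F > S: both effects reinforce here, so F is clearly the higher of the two.
Note the exception: S has a higher electron affinity than O, contrary to the simple trend — the compact 2p subshell of O repels the added electron more than S's larger 3p does.
Approximate values (kJ/mol): O 141, F 328, S 200.
So from highest to lowest: F > S > O.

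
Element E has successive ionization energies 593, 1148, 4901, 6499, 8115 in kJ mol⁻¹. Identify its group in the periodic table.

Group 2

Look for the largest jump between consecutive ionization energies: IE3/IE2 ≈ 4.3, far larger than any earlier ratio.
That jump marks the point where a core electron is being removed. So the atom has 2 valence electrons.
A main-group element with 2 valence electrons is in group 2.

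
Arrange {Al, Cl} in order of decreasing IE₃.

Cl > Al

Consider each +2 ion: Al²⁺ still has 1 valence electron; Cl²⁺ still has 5 valence electrons.
All are still removing valence electrons, so compare the +2 ions as you would atoms: IE_3 generally rises across a period (higher Z_eff) and falls down a group (larger shell), subject to the usual subshell exceptions.
Valence configurations: Al²⁺ [Ne]3s¹, Cl²⁺ [Ne]3s²3p³.
Approximate IE_3 values (kJ/mol): Al 2745, Cl 3822.
Putting it together, IE_3: Al < Cl.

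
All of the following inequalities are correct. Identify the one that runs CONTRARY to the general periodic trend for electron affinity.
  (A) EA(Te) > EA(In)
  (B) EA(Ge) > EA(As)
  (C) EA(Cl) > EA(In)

(B)

The general trend: electron affinity increases across a period and decreases down a group.
(A) Te (period 5, group 16) vs In (period 5, group 13): the stated order agrees with the simple trend.
(B) Ge (period 4, group 14) vs As (period 4, group 15): the stated order contradicts the simple trend.
(C) Cl (period 3, group 17) vs In (period 5, group 13): the stated order agrees with the simple trend.
The exception is (B): adding an electron to As's half-filled 4p³ is unfavourable, so Ge (4p²) has the more exothermic EA.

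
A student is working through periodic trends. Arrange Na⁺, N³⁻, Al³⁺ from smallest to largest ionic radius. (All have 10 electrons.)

Al³⁺ < Na⁺ < N³⁻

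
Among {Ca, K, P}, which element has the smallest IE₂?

Ca

IE_2 is the cost of taking one more electron from the +1 cation: Ca⁺ still has 1 valence electron; K⁺ is the bare [Ar] core; P⁺ still has 4 valence electrons.
Pulling an electron out of a noble-gas core costs far more than removing a remaining valence electron, so K sits at the high end of IE_2.
Valence configurations: Ca⁺ [Ar]4s¹, P⁺ [Ne]3s²3p².
Tabulated IE_2 (kJ/mol): Ca 1145, K 3052, P 1907.
Hence IE_2: Ca < P < K.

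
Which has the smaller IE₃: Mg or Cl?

After 2 electrons have been removed, what remains? Mg²⁺ is the bare [Ne] core; Cl²⁺ still has 5 valence electrons.
Breaking into a closed-shell core is much more expensive than removing a leftover valence electron — Mg has the largest IE_3 here.
Approximate IE_3 values (kJ/mol): Mg 7733, Cl 3822.
So the third ionization energies run Cl < Mg.

Cl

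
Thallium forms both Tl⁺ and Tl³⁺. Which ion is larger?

Tl⁺

Both ions have Z = 81 protons, but Tl³⁺ has lost more electrons, so its remaining electrons feel a larger effective nuclear charge per electron and are pulled in more tightly.
Higher positive charge → smaller ion, so Tl⁺ > Tl³⁺.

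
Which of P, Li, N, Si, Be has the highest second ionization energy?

Li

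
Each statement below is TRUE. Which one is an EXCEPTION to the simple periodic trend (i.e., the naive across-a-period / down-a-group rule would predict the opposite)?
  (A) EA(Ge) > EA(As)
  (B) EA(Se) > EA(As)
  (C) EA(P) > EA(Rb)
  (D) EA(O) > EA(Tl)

(A)

The general trend: electron affinity increases across a period and decreases down a group.
(A) Ge (period 4, group 14) vs As (period 4, group 15): the stated order contradicts the simple trend.
(B) Se (period 4, group 16) vs As (period 4, group 15): the stated order agrees with the simple trend.
(C) P (period 3, group 15) vs Rb (period 5, group 1): the stated order agrees with the simple trend.
(D) O (period 2, group 16) vs Tl (period 6, group 13): the stated order agrees with the simple trend.
The exception is (A): adding an electron to As's half-filled 4p³ is unfavourable, so Ge (4p²) has the more exothermic EA.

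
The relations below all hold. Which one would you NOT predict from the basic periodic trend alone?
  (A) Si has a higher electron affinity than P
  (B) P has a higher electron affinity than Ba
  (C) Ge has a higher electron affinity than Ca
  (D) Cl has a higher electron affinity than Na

The general trend: electron affinity increases across a period and decreases down a group.
(A) Si (period 3, group 14) vs P (period 3, group 15): the stated order contradicts the simple trend.
(B) P (period 3, group 15) vs Ba (period 6, group 2): the stated order agrees with the simple trend.
(C) Ge (period 4, group 14) vs Ca (period 4, group 2): the stated order agrees with the simple trend.
(D) Cl (period 3, group 17) vs Na (period 3, group 1): the stated order agrees with the simple trend.
The exception is (A): adding an electron to P's half-filled 3p³ is unfavourable, so Si (3p²) has the more exothermic EA.

(A)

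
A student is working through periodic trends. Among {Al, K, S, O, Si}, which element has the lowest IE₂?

Si

IE_2 is the cost of taking one more electron from the +1 cation: Al⁺ still has 2 valence electrons; K⁺ is the bare [Ar] core; S⁺ still has 5 valence electrons; O⁺ still has 5 valence electrons; Si⁺ still has 3 valence electrons.
Usually core removal costs more than valence removal, but here the competition is close: a tightly held n=2 valence electron can cost more to remove than an n=3 core electron, so the actual values have to decide it.
Valence configurations: Al⁺ [Ne]3s², S⁺ [Ne]3s²3p³, O⁺ [He]2s²2p³, Si⁺ [Ne]3s²3p¹.
Si⁺ loses a lone 3p electron whereas Al⁺ must break into a filled 3s² pair, so IE_2(Al) > IE_2(Si) even though Si has the higher nuclear charge.
The numbers (kJ/mol): Al 1817, K 3052, S 2252, O 3388, Si 1577.
So the second ionization energies run Si < Al < S < K < O.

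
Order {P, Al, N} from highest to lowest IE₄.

After 3 electrons have been removed, what remains? P³⁺ still has 2 valence electrons; Al³⁺ is the bare [Ne] core; N³⁺ still has 2 valence electrons.
Pulling an electron out of a noble-gas core costs far more than removing a remaining valence electron, so Al sits at the high end of IE_4.
Valence configurations: P³⁺ [Ne]3s², N³⁺ [He]2s².
Tabulated IE_4 (kJ/mol): P 4964, Al 11577, N 7475.
Putting it together, IE_4: P < N < Al.

Al > N > P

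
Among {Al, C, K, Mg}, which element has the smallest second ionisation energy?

IE_2 is the cost of taking one more electron from the +1 cation: Al⁺ still has 2 valence electrons; C⁺ still has 3 valence electrons; K⁺ is the bare [Ar] core; Mg⁺ still has 1 valence electron.
Core electrons are held far more tightly than valence electrons, so K tops the IE_2 order.
Valence configurations: Al⁺ [Ne]3s², C⁺ [He]2s²2p¹, Mg⁺ [Ne]3s¹.
The numbers (kJ/mol): Al 1817, C 2353, K 3052, Mg 1451.
Hence IE_2: Mg < Al < C < K.

Mg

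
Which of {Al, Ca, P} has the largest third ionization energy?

IE_3 is the cost of taking one more electron from the +2 cation: Al²⁺ still has 1 valence electron; Ca²⁺ is the bare [Ar] core; P²⁺ still has 3 valence electrons.
Pulling an electron out of a noble-gas core costs far more than removing a remaining valence electron, so Ca sits at the high end of IE_3.
Valence configurations: Al²⁺ [Ne]3s¹, P²⁺ [Ne]3s²3p¹.
The numbers (kJ/mol): Al 2745, Ca 4912, P 2914.
So the third ionization energies run Al < P < Ca.

Ca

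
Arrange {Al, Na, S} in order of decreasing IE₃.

The third ionization energy removes an electron from the +2 ion. For each element: Al²⁺ still has 1 valence electron; Na²⁺ is already 1 electron into the core; S²⁺ still has 4 valence electrons.
Breaking into a closed-shell core is much more expensive than removing a leftover valence electron — Na has the largest IE_3 here.
Valence configurations: Al²⁺ [Ne]3s¹, S²⁺ [Ne]3s²3p².
Tabulated IE_3 (kJ/mol): Al 2745, Na 6910, S 3357.
Hence IE_3: Al < S < Na.

Na > S > Al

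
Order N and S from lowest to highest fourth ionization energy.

IE_4 is the cost of taking one more electron from the +3 cation: N³⁺ still has 2 valence electrons; S³⁺ still has 3 valence electrons.
All are still removing valence electrons, so compare the +3 ions as you would atoms: IE_4 generally rises across a period (higher Z_eff) and falls down a group (larger shell), subject to the usual subshell exceptions.
Valence configurations: N³⁺ [He]2s², S³⁺ [Ne]3s²3p¹.
Approximate IE_4 values (kJ/mol): N 7475, S 4556.
Putting it together, IE_4: S < N.

S, N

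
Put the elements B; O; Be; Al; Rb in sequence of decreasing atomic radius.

Rb > Al > Be > B > O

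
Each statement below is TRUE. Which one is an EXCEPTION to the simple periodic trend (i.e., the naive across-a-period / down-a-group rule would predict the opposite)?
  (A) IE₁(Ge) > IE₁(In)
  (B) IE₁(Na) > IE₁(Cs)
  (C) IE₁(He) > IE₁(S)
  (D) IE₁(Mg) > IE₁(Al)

(D)

The general trend: first ionisation energy increases across a period and decreases down a group.
(A) Ge (period 4, group 14) vs In (period 5, group 13): the stated order agrees with the simple trend.
(B) Na (period 3, group 1) vs Cs (period 6, group 1): the stated order agrees with the simple trend.
(C) He (period 1, group 18) vs S (period 3, group 16): the stated order agrees with the simple trend.
(D) Mg (period 3, group 2) vs Al (period 3, group 13): the stated order contradicts the simple trend.
The exception is (D): Al's single 3p electron is easier to remove than one from Mg's filled 3s².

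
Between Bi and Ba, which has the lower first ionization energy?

Ba is in period 6, group 2; Bi is in period 6, group 15.
IE₁ increases left→right with effective nuclear charge and decreases top→bottom as the valence shell moves farther out.
All lie in period 6, so first ionization energy increases left to right.
So Ba has the lower first ionization energy (Ba < Bi).

Ba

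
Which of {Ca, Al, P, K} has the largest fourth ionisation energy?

Al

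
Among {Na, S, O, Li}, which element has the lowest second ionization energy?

S

Consider each +1 ion: Na⁺ is the bare [Ne] core; S⁺ still has 5 valence electrons; O⁺ still has 5 valence electrons; Li⁺ is the bare [He] core.
Breaking into a closed-shell core is much more expensive than removing a leftover valence electron — Na and Li have the largest IE_2 here.
Valence configurations: S⁺ [Ne]3s²3p³, O⁺ [He]2s²2p³.
Tabulated IE_2 (kJ/mol): Na 4562, S 2252, O 3388, Li 7298.
Hence IE_2: S < O < Na < Li.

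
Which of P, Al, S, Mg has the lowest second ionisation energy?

The second ionization energy removes an electron from the +1 ion. For each element: P⁺ still has 4 valence electrons; Al⁺ still has 2 valence electrons; S⁺ still has 5 valence electrons; Mg⁺ still has 1 valence electron.
All are still removing valence electrons, so compare the +1 ions as you would atoms: IE_2 generally rises across a period (higher Z_eff) and falls down a group (larger shell), subject to the usual subshell exceptions.
Valence configurations: P⁺ [Ne]3s²3p², Al⁺ [Ne]3s², S⁺ [Ne]3s²3p³, Mg⁺ [Ne]3s¹.
The numbers (kJ/mol): P 1907, Al 1817, S 2252, Mg 1451.
Putting it together, IE_2: Mg < Al < P < S.

Mg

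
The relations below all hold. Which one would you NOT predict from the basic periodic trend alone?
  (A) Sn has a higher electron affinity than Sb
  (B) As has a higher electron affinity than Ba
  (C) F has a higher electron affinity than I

(A)

The general trend: electron affinity increases across a period and decreases down a group.
(A) Sn (period 5, group 14) vs Sb (period 5, group 15): the stated order contradicts the simple trend.
(B) As (period 4, group 15) vs Ba (period 6, group 2): the stated order agrees with the simple trend.
(C) F (period 2, group 17) vs I (period 5, group 17): the stated order agrees with the simple trend.
The exception is (A): adding an electron to Sb's half-filled 5p³ is unfavourable, so Sn has the more exothermic EA.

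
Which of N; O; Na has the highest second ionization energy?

After 1 electron has been removed, what remains? N⁺ still has 4 valence electrons; O⁺ still has 5 valence electrons; Na⁺ is the bare [Ne] core.
Pulling an electron out of a noble-gas core costs far more than removing a remaining valence electron, so Na sits at the high end of IE_2.
Valence configurations: N⁺ [He]2s²2p², O⁺ [He]2s²2p³.
The numbers (kJ/mol): N 2856, O 3388, Na 4562.
Hence IE_2: N < O < Na.

Na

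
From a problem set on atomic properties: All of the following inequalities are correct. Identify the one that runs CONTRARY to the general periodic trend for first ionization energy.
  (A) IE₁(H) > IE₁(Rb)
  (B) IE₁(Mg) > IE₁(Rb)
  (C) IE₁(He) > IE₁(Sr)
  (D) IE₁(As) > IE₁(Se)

(D)

The general trend: first ionization energy increases across a period and decreases down a group.
(A) H (period 1, group 1) vs Rb (period 5, group 1): the stated order agrees with the simple trend.
(B) Mg (period 3, group 2) vs Rb (period 5, group 1): the stated order agrees with the simple trend.
(C) He (period 1, group 18) vs Sr (period 5, group 2): the stated order agrees with the simple trend.
(D) As (period 4, group 15) vs Se (period 4, group 16): the stated order contradicts the simple trend.
The exception is (D): Se (4p⁴) ionizes more easily than half-filled As (4p³).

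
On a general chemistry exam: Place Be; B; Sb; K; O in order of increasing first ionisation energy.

Across a period the outer electron is held more tightly (higher IE₁); down a group it sits in a higher shell, more shielded, and comes off more easily.
These span different periods and groups, so the two trends combine.
B > K: relative to K, both the across-period and down-group shifts push B's first ionization energy up.
Sb > B: period and group pull opposite ways; the across-period shift dominates (831 vs 801 kJ/mol).
Be > Sb: the two effects oppose for this pair; the down-group effect wins (900 vs 831 kJ/mol).
O > Be: both are in period 2; the period trend gives O the larger value.
Note the exception: Be has a higher first ionization energy than B, contrary to the simple trend — removing B's lone 2p electron is easier than breaking Be's filled 2s².
Approximate values (kJ/mol): Be 900, B 801, O 1314, K 419, Sb 831.
So from lowest to highest: K < B < Sb < Be < O.

K, B, Sb, Be, O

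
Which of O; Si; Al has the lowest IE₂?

Si

The second ionization energy removes an electron from the +1 ion. For each element: O⁺ still has 5 valence electrons; Si⁺ still has 3 valence electrons; Al⁺ still has 2 valence electrons.
All are still removing valence electrons, so compare the +1 ions as you would atoms: IE_2 generally rises across a period (higher Z_eff) and falls down a group (larger shell), subject to the usual subshell exceptions.
Valence configurations: O⁺ [He]2s²2p³, Si⁺ [Ne]3s²3p¹, Al⁺ [Ne]3s².
Si⁺ loses a lone 3p electron whereas Al⁺ must break into a filled 3s² pair, so IE_2(Al) > IE_2(Si) even though Si has the higher nuclear charge.
Approximate IE_2 values (kJ/mol): O 3388, Si 1577, Al 1817.
Hence IE_2: Si < Al < O.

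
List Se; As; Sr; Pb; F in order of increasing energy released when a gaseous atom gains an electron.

F is in period 2, group 17; As is in period 4, group 15; Se is in period 4, group 16; Sr is in period 5, group 2; Pb is in period 6, group 14.
EA tends to increase across a period and decrease down a group, though the pattern is less regular than for IE or radius.
These span different periods and groups, so the two trends combine.
Pb > Sr: period and group pull opposite ways; the across-period shift dominates (35 vs 5 kJ/mol).
As > Pb: both effects reinforce here, so As is clearly the higher of the two.
Se > As: both are in period 4; the period trend gives Se the larger value.
F > Se: both effects reinforce here, so F is clearly the higher of the two.
For reference (kJ/mol): F 328, As 78, Se 195, Sr 5, Pb 35.
So from lowest to highest: Sr < Pb < As < Se < F.

Sr < Pb < As < Se < F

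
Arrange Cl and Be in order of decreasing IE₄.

The fourth ionization energy removes an electron from the +3 ion. For each element: Cl³⁺ still has 4 valence electrons; Be³⁺ is already 1 electron into the core.
Pulling an electron out of a noble-gas core costs far more than removing a remaining valence electron, so Be sits at the high end of IE_4.
The numbers (kJ/mol): Cl 5159, Be 21007.
Putting it together, IE_4: Cl < Be.

Be > Cl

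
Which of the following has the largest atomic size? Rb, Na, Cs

Cs

Moving right in a period, electrons are added to the same shell under a stronger nuclear pull, so atoms get smaller; moving down, a new shell is opened and atoms get larger.
All are in group 1, so atomic radius increases down the group.
The largest atomic size among these belongs to Cs.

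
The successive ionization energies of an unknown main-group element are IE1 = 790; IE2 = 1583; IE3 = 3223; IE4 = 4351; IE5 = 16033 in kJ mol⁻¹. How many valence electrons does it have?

4

Look for the largest jump between consecutive ionization energies: IE5/IE4 ≈ 3.7, far larger than any earlier ratio.
That jump marks the point where a core electron is being removed. So the atom has 4 valence electrons.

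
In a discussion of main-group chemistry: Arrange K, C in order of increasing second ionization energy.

The second ionization energy removes an electron from the +1 ion. For each element: K⁺ is the bare [Ar] core; C⁺ still has 3 valence electrons.
Pulling an electron out of a noble-gas core costs far more than removing a remaining valence electron, so K sits at the high end of IE_2.
Tabulated IE_2 (kJ/mol): K 3052, C 2353.
Hence IE_2: C < K.

C < K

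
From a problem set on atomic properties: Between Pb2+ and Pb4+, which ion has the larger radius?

Pb2+

Both ions have Z = 82 protons, but Pb4+ has lost more electrons, so its remaining electrons feel a larger effective nuclear charge per electron and are pulled in more tightly.
Higher positive charge → smaller ion, so Pb2+ > Pb4+.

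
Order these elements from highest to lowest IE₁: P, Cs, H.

H is in period 1, group 1; P is in period 3, group 15; Cs is in period 6, group 1.
First ionization energy rises across a period (greater Z_eff holds electrons more tightly) and falls down a group (valence electrons are farther from the nucleus).
Here both period and group differ, so the two effects have to be weighed against each other.
P > Cs: both effects reinforce here, so P is clearly the higher of the two.
H > P: period and group pull opposite ways; the down-group shift dominates (1312 vs 1012 kJ/mol).
Approximate values (kJ/mol): H 1312, P 1012, Cs 376.
So from highest to lowest: H > P > Cs.

H > P > Cs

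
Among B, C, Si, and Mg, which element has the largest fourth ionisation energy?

B

After 3 electrons have been removed, what remains? B³⁺ is the bare [He] core; C³⁺ still has 1 valence electron; Si³⁺ still has 1 valence electron; Mg³⁺ is already 1 electron into the core.
Pulling an electron out of a noble-gas core costs far more than removing a remaining valence electron, so Mg and B sit at the high end of IE_4.
Valence configurations: C³⁺ [He]2s¹, Si³⁺ [Ne]3s¹.
Tabulated IE_4 (kJ/mol): B 25026, C 6223, Si 4356, Mg 10543.
Hence IE_4: Si < C < Mg < B.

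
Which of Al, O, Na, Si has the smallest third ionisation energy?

The third ionization energy removes an electron from the +2 ion. For each element: Al²⁺ still has 1 valence electron; O²⁺ still has 4 valence electrons; Na²⁺ is already 1 electron into the core; Si²⁺ still has 2 valence electrons.
Pulling an electron out of a noble-gas core costs far more than removing a remaining valence electron, so Na sits at the high end of IE_3.
Valence configurations: Al²⁺ [Ne]3s¹, O²⁺ [He]2s²2p², Si²⁺ [Ne]3s².
Approximate IE_3 values (kJ/mol): Al 2745, O 5300, Na 6910, Si 3232.
Overall IE_3 order: Al < Si < O < Na.

Al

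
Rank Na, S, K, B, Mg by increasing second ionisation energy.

Mg < S < B < K < Na

Consider each +1 ion: Na⁺ is the bare [Ne] core; S⁺ still has 5 valence electrons; K⁺ is the bare [Ar] core; B⁺ still has 2 valence electrons; Mg⁺ still has 1 valence electron.
Core electrons are held far more tightly than valence electrons, so K and Na top the IE_2 order.
Valence configurations: S⁺ [Ne]3s²3p³, B⁺ [He]2s², Mg⁺ [Ne]3s¹.
Tabulated IE_2 (kJ/mol): Na 4562, S 2252, K 3052, B 2427, Mg 1451.
So the second ionization energies run Mg < S < B < K < Na.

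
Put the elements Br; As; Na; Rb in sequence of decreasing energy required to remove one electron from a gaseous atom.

Br, As, Na, Rb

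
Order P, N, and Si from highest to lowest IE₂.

The second ionization energy removes an electron from the +1 ion. For each element: P⁺ still has 4 valence electrons; N⁺ still has 4 valence electrons; Si⁺ still has 3 valence electrons.
All are still removing valence electrons, so compare the +1 ions as you would atoms: IE_2 generally rises across a period (higher Z_eff) and falls down a group (larger shell), subject to the usual subshell exceptions.
Valence configurations: P⁺ [Ne]3s²3p², N⁺ [He]2s²2p², Si⁺ [Ne]3s²3p¹.
The numbers (kJ/mol): P 1907, N 2856, Si 1577.
Hence IE_2: Si < P < N.

N, P, Si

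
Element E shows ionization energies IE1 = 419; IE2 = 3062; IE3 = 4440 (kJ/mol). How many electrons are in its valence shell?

Look for the largest jump between consecutive ionization energies: IE2/IE1 ≈ 7.3, far larger than any earlier ratio.
That jump marks the point where a core electron is being removed. So the atom has 1 valence electron.

1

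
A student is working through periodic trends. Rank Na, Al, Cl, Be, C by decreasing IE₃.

Be > Na > C > Cl > Al

Consider each +2 ion: Na²⁺ is already 1 electron into the core; Al²⁺ still has 1 valence electron; Cl²⁺ still has 5 valence electrons; Be²⁺ is the bare [He] core; C²⁺ still has 2 valence electrons.
Pulling an electron out of a noble-gas core costs far more than removing a remaining valence electron, so Na and Be sit at the high end of IE_3.
Valence configurations: Al²⁺ [Ne]3s¹, Cl²⁺ [Ne]3s²3p³, C²⁺ [He]2s².
The numbers (kJ/mol): Na 6910, Al 2745, Cl 3822, Be 14849, C 4620.
Overall IE_3 order: Al < Cl < C < Na < Be.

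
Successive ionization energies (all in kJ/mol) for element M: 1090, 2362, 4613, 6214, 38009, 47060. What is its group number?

Group 14

Look for the largest jump between consecutive ionization energies: IE5/IE4 ≈ 6.1, far larger than any earlier ratio.
That jump marks the point where a core electron is being removed. So the atom has 4 valence electrons.
A main-group element with 4 valence electrons is in group 14.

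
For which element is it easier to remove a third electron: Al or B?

Al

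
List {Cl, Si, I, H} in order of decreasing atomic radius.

I > Si > Cl > H

H is in period 1, group 1; Si is in period 3, group 14; Cl is in period 3, group 17; I is in period 5, group 17.
Moving right in a period, electrons are added to the same shell under a stronger nuclear pull, so atoms get smaller; moving down, a new shell is opened and atoms get larger.
Here both period and group differ, so the two effects have to be weighed against each other.
Cl > H: the two effects oppose for this pair; the down-group effect wins (99 vs 32 pm).
Si > Cl: both are in period 3; the period trend gives Si the larger value.
I > Si: period and group pull opposite ways; the down-group shift dominates (133 vs 116 pm).
Tabulated atomic radius (pm): H 32, Si 116, Cl 99, I 133.
So from largest to smallest: I > Si > Cl > H.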